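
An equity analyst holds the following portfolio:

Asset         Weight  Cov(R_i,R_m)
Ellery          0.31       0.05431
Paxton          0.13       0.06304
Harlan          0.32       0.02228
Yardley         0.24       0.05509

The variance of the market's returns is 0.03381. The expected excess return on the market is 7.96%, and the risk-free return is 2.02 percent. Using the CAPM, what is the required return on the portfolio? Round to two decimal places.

12.70%

β_Ellery = 0.05431 / 0.03381 = 1.6063
β_Paxton = 0.06304 / 0.03381 = 1.8645
β_Harlan = 0.02228 / 0.03381 = 0.6590
β_Yardley = 0.05509 / 0.03381 = 1.6294
β_P = Σ w_i β_i = 0.31×1.6063 + 0.13×1.8645 + 0.32×0.6590 + 0.24×1.6294 = 1.3423
E(R_P) = R_f + β_P × MRP = 2.02% + 1.3423 × 7.96% = 12.70%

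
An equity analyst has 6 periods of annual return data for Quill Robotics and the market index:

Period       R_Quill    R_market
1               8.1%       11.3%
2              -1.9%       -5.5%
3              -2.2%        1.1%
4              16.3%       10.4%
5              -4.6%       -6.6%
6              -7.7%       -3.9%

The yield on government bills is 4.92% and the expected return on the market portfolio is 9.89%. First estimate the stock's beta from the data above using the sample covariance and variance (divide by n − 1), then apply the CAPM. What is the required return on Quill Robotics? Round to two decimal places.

Mean R_i = (8.1 − 1.9 − 2.2 + 16.3 − 4.6 − 7.7) / 6 = 1.3333%
Mean R_m = (11.3 − 5.5 + 1.1 + 10.4 − 6.6 − 3.9) / 6 = 1.1333%
Σ(R_i − R̄_i)(R_m − R̄_m) = 320.4033  ⇒  Cov = 320.4033 / 5 = 64.0807
Σ(R_m − R̄_m)² = 318.3733  ⇒  Var(R_m) = 318.3733 / 5 = 63.6747
β = Cov / Var(R_m) = 64.0807 / 63.6747 = 1.0064
MRP = 9.89% − 4.92% = 4.97%
E(R) = R_f + β × MRP = 4.92% + 1.0064 × 4.97% = 9.92%

9.92%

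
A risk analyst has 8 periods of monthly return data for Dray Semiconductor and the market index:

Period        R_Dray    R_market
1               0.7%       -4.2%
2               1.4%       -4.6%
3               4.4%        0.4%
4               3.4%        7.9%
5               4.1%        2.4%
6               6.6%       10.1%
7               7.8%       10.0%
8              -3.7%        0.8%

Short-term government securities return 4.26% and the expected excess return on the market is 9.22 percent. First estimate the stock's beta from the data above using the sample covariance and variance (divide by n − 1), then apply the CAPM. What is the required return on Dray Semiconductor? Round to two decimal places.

8.04%

Mean R_i = (0.7 + 1.4 + 4.4 + 3.4 + 4.1 + 6.6 + 7.8 − 3.7) / 8 = 3.0875%
Mean R_m = (-4.2 − 4.6 + 0.4 + 7.9 + 2.4 + 10.1 + 10.0 + 0.8) / 8 = 2.8500%
Σ(R_i − R̄_i)(R_m − R̄_m) = 100.3850  ⇒  Cov = 100.3850 / 7 = 14.3407
Σ(R_m − R̄_m)² = 244.8000  ⇒  Var(R_m) = 244.8000 / 7 = 34.9714
β = Cov / Var(R_m) = 14.3407 / 34.9714 = 0.4101
E(R) = R_f + β × MRP = 4.26% + 0.4101 × 9.22% = 8.04%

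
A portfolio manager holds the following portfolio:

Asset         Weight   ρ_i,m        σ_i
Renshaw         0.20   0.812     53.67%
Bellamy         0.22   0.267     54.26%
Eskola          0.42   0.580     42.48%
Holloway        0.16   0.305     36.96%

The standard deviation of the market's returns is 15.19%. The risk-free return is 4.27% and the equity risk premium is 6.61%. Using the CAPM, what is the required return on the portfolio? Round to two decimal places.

β_Renshaw = 0.812 × 53.67% / 15.19% = 2.8690
β_Bellamy = 0.267 × 54.26% / 15.19% = 0.9537
β_Eskola = 0.580 × 42.48% / 15.19% = 1.6220
β_Holloway = 0.305 × 36.96% / 15.19% = 0.7421
β_P = Σ w_i β_i = 0.20×2.8690 + 0.22×0.9537 + 0.42×1.6220 + 0.16×0.7421 = 1.5836
E(R_P) = R_f + β_P × MRP = 4.27% + 1.5836 × 6.61% = 14.74%

14.74%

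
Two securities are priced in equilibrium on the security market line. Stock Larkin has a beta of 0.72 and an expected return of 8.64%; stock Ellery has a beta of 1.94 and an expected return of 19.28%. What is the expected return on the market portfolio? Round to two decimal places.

Both satisfy E(R) = R_f + β·MRP, so the slope of the SML is
MRP = (19.28% − 8.64%) / (1.94 − 0.72) = 10.64% / 1.22 = 8.7213%
R_f = E(R_Larkin) − β_Larkin·MRP = 8.64% − 0.72 × 8.7213% = 2.3607%
E(R_m) = R_f + MRP = 2.3607% + 8.7213% = 11.08%

11.08%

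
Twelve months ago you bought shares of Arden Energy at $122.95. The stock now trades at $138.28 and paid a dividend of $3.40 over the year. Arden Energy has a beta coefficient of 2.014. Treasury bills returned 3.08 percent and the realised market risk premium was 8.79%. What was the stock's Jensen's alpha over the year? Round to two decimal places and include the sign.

Realised HPR = (P1 + D1 − P0) / P0 = (138.28 + 3.40 − 122.95) / 122.95 = 18.73 / 122.95 = 15.2338%
CAPM required = R_f + β·MRP = 3.08% + 2.014 × 8.79% = 20.78306%
α = realised − required = 15.2338% − 20.78306% = -5.55%

-5.55%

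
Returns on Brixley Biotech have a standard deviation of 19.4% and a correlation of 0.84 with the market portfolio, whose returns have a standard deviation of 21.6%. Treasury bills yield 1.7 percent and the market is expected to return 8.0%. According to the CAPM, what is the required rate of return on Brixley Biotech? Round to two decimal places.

β = ρ × σ_i / σ_m = 0.84 × 19.4% / 21.6% = 0.7544
MRP = 8.0% − 1.7% = 6.30%
E(R) = 1.7% + 0.7544 × 6.3% = 6.45%

6.45%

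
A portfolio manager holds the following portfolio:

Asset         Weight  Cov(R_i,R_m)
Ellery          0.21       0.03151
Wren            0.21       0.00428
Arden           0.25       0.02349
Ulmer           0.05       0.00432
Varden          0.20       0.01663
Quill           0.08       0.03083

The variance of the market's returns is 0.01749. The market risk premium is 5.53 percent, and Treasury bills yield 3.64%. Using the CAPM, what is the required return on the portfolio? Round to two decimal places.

9.77%

β_Ellery = 0.03151 / 0.01749 = 1.8016
β_Wren = 0.00428 / 0.01749 = 0.2447
β_Arden = 0.02349 / 0.01749 = 1.3431
β_Ulmer = 0.00432 / 0.01749 = 0.2470
β_Varden = 0.01663 / 0.01749 = 0.9508
β_Quill = 0.03083 / 0.01749 = 1.7627
β_P = Σ w_i β_i = 0.21×1.8016 + 0.21×0.2447 + 0.25×1.3431 + 0.05×0.2470 + 0.20×0.9508 + 0.08×1.7627 = 1.1090
E(R_P) = R_f + β_P × MRP = 3.64% + 1.1090 × 5.53% = 9.77%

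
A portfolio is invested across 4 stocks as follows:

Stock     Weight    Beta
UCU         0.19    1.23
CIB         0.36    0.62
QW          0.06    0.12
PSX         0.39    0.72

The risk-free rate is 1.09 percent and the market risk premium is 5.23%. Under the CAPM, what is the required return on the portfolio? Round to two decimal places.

4.99%

β_P = Σ w_i β_i = 0.19×1.23 + 0.36×0.62 + 0.06×0.12 + 0.39×0.72 = 0.7449
E(R_P) = R_f + β_P × MRP = 1.09% + 0.7449 × 5.23% = 4.99%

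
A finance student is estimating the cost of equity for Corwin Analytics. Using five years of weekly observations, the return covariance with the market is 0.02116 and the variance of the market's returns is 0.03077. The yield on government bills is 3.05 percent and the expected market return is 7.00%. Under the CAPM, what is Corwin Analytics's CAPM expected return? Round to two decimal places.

β = Cov(R_i, R_m) / Var(R_m) = 0.02116 / 0.03077 = 0.6877
MRP = 7.00% − 3.05% = 3.95%
E(R) = R_f + β × MRP = 3.05% + 0.6877 × 3.95% = 5.77%

5.77%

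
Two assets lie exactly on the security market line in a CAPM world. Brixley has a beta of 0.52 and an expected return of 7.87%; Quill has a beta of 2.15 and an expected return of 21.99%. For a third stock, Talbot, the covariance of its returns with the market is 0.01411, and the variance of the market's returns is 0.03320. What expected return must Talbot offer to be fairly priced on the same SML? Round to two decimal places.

MRP = (21.99% − 7.87%) / (2.15 − 0.52) = 8.6626%
R_f = 7.87% − 0.52 × 8.6626% = 3.3654%
β_Talbot = Cov / Var(R_m) = 0.01411 / 0.03320 = 0.4250
E(R_Talbot) = R_f + β × MRP = 3.3654% + 0.4250 × 8.6626% = 7.05%

7.05%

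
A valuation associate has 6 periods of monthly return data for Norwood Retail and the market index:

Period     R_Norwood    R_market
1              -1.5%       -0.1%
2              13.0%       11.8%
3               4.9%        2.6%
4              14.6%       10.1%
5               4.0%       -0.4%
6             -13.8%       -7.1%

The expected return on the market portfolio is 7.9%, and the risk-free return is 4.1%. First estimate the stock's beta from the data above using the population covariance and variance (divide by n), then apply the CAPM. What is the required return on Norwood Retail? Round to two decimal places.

9.41%

Mean R_i = (-1.5 + 13.0 + 4.9 + 14.6 + 4.0 − 13.8) / 6 = 3.5333%
Mean R_m = (-0.1 + 11.8 + 2.6 + 10.1 − 0.4 − 7.1) / 6 = 2.8167%
Σ(R_i − R̄_i)(R_m − R̄_m) = 350.4167  ⇒  Cov = 350.4167 / 6 = 58.4028
Σ(R_m − R̄_m)² = 250.9883  ⇒  Var(R_m) = 250.9883 / 6 = 41.8314
β = Cov / Var(R_m) = 58.4028 / 41.8314 = 1.3961
MRP = 7.9% − 4.1% = 3.80%
E(R) = R_f + β × MRP = 4.1% + 1.3961 × 3.8% = 9.41%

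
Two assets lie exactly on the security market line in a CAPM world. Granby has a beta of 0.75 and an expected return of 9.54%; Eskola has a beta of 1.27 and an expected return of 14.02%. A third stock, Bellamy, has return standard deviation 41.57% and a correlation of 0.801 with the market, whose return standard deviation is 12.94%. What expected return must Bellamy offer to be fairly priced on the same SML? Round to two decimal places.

MRP = (14.02% − 9.54%) / (1.27 − 0.75) = 8.6154%
R_f = 9.54% − 0.75 × 8.6154% = 3.0785%
β_Bellamy = ρ·σ_i/σ_m = 0.801 × 41.57 / 12.94 = 2.5732
E(R_Bellamy) = R_f + β × MRP = 3.0785% + 2.5732 × 8.6154% = 25.25%

25.25%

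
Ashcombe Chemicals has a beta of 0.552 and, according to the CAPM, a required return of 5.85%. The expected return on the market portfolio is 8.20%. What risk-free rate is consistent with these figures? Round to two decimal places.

2.95%

E(R) = R_f + β(E(R_m) − R_f) = R_f(1 − β) + β·E(R_m)
5.85% = R_f × (1 − 0.552) + 0.552 × 8.20%
5.85% = R_f × 0.448 + 4.52640%
R_f = (5.85% − 4.52640%) / 0.448 = 2.95%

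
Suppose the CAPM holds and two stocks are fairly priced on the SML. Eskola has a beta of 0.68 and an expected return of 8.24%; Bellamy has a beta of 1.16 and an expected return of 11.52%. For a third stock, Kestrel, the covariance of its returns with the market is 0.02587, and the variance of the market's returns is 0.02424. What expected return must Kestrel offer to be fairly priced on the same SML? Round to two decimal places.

10.89%

MRP = (11.52% − 8.24%) / (1.16 − 0.68) = 6.8333%
R_f = 8.24% − 0.68 × 6.8333% = 3.5934%
β_Kestrel = Cov / Var(R_m) = 0.02587 / 0.02424 = 1.0672
E(R_Kestrel) = R_f + β × MRP = 3.5934% + 1.0672 × 6.8333% = 10.89%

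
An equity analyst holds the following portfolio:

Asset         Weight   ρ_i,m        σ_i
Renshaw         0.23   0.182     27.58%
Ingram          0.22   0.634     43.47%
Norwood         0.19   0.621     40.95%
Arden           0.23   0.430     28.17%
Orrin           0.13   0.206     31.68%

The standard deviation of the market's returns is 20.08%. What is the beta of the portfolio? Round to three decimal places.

β_Renshaw = 0.182 × 27.58% / 20.08% = 0.2500
β_Ingram = 0.634 × 43.47% / 20.08% = 1.3725
β_Norwood = 0.621 × 40.95% / 20.08% = 1.2664
β_Arden = 0.430 × 28.17% / 20.08% = 0.6032
β_Orrin = 0.206 × 31.68% / 20.08% = 0.3250
β_P = Σ w_i β_i = 0.23×0.2500 + 0.22×1.3725 + 0.19×1.2664 + 0.23×0.6032 + 0.13×0.3250 = 0.7811

0.781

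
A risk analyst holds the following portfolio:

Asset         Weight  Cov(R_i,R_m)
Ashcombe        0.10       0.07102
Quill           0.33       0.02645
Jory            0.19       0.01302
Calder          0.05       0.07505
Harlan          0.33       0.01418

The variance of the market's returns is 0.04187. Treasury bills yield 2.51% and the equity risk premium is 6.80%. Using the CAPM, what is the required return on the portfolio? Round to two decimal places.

6.85%

β_Ashcombe = 0.07102 / 0.04187 = 1.6962
β_Quill = 0.02645 / 0.04187 = 0.6317
β_Jory = 0.01302 / 0.04187 = 0.3110
β_Calder = 0.07505 / 0.04187 = 1.7925
β_Harlan = 0.01418 / 0.04187 = 0.3387
β_P = Σ w_i β_i = 0.10×1.6962 + 0.33×0.6317 + 0.19×0.3110 + 0.05×1.7925 + 0.33×0.3387 = 0.6386
E(R_P) = R_f + β_P × MRP = 2.51% + 0.6386 × 6.80% = 6.85%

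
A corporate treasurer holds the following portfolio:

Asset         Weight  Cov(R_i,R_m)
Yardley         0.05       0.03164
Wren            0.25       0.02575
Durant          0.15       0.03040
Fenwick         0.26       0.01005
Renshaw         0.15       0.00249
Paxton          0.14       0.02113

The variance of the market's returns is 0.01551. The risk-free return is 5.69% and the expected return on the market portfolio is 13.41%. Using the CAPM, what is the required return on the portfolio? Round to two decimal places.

β_Yardley = 0.03164 / 0.01551 = 2.0400
β_Wren = 0.02575 / 0.01551 = 1.6602
β_Durant = 0.03040 / 0.01551 = 1.9600
β_Fenwick = 0.01005 / 0.01551 = 0.6480
β_Renshaw = 0.00249 / 0.01551 = 0.1605
β_Paxton = 0.02113 / 0.01551 = 1.3623
β_P = Σ w_i β_i = 0.05×2.0400 + 0.25×1.6602 + 0.15×1.9600 + 0.26×0.6480 + 0.15×0.1605 + 0.14×1.3623 = 1.1943
MRP = 13.41% − 5.69% = 7.72%
E(R_P) = R_f + β_P × MRP = 5.69% + 1.1943 × 7.72% = 14.91%

14.91%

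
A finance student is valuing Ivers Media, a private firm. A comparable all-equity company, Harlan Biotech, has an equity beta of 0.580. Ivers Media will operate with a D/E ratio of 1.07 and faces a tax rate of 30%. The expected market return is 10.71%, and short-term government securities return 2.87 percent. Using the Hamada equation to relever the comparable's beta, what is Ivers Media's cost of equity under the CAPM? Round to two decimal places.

10.82%

β_L = β_U × [1 + (1 − t)(D/E)] = 0.580 × [1 + (1 − 0.30) × 1.07]
    = 0.580 × [1 + 0.70 × 1.07] = 0.580 × 1.7490 = 1.0144
MRP = 10.71% − 2.87% = 7.84%
E(R) = R_f + β_L × MRP = 2.87% + 1.0144 × 7.84% = 10.82%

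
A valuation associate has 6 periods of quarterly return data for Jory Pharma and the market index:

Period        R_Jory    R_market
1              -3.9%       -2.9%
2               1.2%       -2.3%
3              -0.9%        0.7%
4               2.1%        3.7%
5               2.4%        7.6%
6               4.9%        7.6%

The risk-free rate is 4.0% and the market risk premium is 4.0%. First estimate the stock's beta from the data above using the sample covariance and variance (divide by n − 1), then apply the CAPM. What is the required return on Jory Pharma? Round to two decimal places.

Mean R_i = (-3.9 + 1.2 − 0.9 + 2.1 + 2.4 + 4.9) / 6 = 0.9667%
Mean R_m = (-2.9 − 2.3 + 0.7 + 3.7 + 7.6 + 7.6) / 6 = 2.4000%
Σ(R_i − R̄_i)(R_m − R̄_m) = 57.2500  ⇒  Cov = 57.2500 / 5 = 11.4500
Σ(R_m − R̄_m)² = 108.8400  ⇒  Var(R_m) = 108.8400 / 5 = 21.7680
β = Cov / Var(R_m) = 11.4500 / 21.7680 = 0.5260
E(R) = R_f + β × MRP = 4.0% + 0.5260 × 4.0% = 6.10%

6.10%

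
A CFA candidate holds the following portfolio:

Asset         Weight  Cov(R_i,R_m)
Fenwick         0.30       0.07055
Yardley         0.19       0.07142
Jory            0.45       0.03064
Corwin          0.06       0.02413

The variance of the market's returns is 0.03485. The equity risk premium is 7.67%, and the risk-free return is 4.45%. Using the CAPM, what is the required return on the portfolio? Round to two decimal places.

β_Fenwick = 0.07055 / 0.03485 = 2.0244
β_Yardley = 0.07142 / 0.03485 = 2.0494
β_Jory = 0.03064 / 0.03485 = 0.8792
β_Corwin = 0.02413 / 0.03485 = 0.6924
β_P = Σ w_i β_i = 0.30×2.0244 + 0.19×2.0494 + 0.45×0.8792 + 0.06×0.6924 = 1.4339
E(R_P) = R_f + β_P × MRP = 4.45% + 1.4339 × 7.67% = 15.45%

15.45%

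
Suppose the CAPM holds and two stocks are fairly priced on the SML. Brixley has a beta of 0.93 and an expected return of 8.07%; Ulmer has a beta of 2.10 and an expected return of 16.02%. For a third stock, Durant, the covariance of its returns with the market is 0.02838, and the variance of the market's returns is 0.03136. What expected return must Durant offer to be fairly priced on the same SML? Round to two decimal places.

7.90%

MRP = (16.02% − 8.07%) / (2.10 − 0.93) = 6.7949%
R_f = 8.07% − 0.93 × 6.7949% = 1.7507%
β_Durant = Cov / Var(R_m) = 0.02838 / 0.03136 = 0.9050
E(R_Durant) = R_f + β × MRP = 1.7507% + 0.9050 × 6.7949% = 7.90%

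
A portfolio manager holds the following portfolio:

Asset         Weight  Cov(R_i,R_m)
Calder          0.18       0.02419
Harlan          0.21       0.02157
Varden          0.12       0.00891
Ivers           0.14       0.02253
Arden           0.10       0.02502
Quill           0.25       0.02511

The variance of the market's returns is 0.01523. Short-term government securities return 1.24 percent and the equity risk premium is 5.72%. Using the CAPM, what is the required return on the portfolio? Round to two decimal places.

9.46%

β_Calder = 0.02419 / 0.01523 = 1.5883
β_Harlan = 0.02157 / 0.01523 = 1.4163
β_Varden = 0.00891 / 0.01523 = 0.5850
β_Ivers = 0.02253 / 0.01523 = 1.4793
β_Arden = 0.02502 / 0.01523 = 1.6428
β_Quill = 0.02511 / 0.01523 = 1.6487
β_P = Σ w_i β_i = 0.18×1.5883 + 0.21×1.4163 + 0.12×0.5850 + 0.14×1.4793 + 0.10×1.6428 + 0.25×1.6487 = 1.4371
E(R_P) = R_f + β_P × MRP = 1.24% + 1.4371 × 5.72% = 9.46%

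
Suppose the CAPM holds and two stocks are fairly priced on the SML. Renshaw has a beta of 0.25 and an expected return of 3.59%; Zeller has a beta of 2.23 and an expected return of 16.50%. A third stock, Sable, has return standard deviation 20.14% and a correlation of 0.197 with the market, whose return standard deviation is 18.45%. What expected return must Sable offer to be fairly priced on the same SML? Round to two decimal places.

3.36%

MRP = (16.50% − 3.59%) / (2.23 − 0.25) = 6.5202%
R_f = 3.59% − 0.25 × 6.5202% = 1.9600%
β_Sable = ρ·σ_i/σ_m = 0.197 × 20.14 / 18.45 = 0.2150
E(R_Sable) = R_f + β × MRP = 1.9600% + 0.2150 × 6.5202% = 3.36%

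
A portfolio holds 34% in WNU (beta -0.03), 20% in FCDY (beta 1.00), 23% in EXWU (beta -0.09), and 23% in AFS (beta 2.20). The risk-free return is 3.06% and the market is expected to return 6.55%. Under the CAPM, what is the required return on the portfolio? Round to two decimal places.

β_P = Σ w_i β_i = 0.34×-0.03 + 0.20×1.00 + 0.23×-0.09 + 0.23×2.20 = 0.6751
MRP = 6.55% − 3.06% = 3.49%
E(R_P) = R_f + β_P × MRP = 3.06% + 0.6751 × 3.49% = 5.42%

5.42%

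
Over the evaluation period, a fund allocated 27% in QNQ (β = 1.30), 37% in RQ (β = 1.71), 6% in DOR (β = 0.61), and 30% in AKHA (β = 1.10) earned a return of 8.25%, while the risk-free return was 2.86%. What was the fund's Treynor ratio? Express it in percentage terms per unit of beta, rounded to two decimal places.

β_P = 0.27×1.30 + 0.37×1.71 + 0.06×0.61 + 0.30×1.10 = 1.3503
Treynor = (R_P − R_f) / β_P = (8.25% − 2.86%) / 1.3503 = 5.39% / 1.3503 = 3.99%

3.99%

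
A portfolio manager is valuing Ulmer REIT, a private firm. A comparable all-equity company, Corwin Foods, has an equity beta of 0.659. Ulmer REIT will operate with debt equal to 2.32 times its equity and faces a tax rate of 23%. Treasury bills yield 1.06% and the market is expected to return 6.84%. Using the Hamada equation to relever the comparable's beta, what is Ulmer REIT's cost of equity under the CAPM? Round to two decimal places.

β_L = β_U × [1 + (1 − t)(D/E)] = 0.659 × [1 + (1 − 0.23) × 2.32]
    = 0.659 × [1 + 0.77 × 2.32] = 0.659 × 2.7864 = 1.8362
MRP = 6.84% − 1.06% = 5.78%
E(R) = R_f + β_L × MRP = 1.06% + 1.8362 × 5.78% = 11.67%

11.67%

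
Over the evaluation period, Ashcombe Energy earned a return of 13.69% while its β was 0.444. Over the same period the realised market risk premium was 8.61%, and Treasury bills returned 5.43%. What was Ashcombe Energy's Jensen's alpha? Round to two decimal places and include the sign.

CAPM benchmark = R_f + β(R_m − R_f) = 5.43% + 0.444 × 8.61% = 9.25284%
α = actual − benchmark = 13.69% − 9.25284% = +4.44%

+4.44%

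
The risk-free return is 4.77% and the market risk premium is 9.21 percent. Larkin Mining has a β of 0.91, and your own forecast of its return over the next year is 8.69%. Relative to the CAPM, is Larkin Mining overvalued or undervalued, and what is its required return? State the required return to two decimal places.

Overvalued; required return 13.15%

Required return = R_f + β·MRP = 4.77% + 0.91 × 9.21% = 13.15%
Forecast 8.69% < required 13.15% → the stock plots below the SML → overvalued.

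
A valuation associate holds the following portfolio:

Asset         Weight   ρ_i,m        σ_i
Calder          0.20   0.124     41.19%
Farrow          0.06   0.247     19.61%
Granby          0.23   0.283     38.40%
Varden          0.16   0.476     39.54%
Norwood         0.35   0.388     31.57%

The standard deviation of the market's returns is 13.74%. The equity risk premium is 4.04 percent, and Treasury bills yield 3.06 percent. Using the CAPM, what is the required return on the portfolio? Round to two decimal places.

β_Calder = 0.124 × 41.19% / 13.74% = 0.3717
β_Farrow = 0.247 × 19.61% / 13.74% = 0.3525
β_Granby = 0.283 × 38.40% / 13.74% = 0.7909
β_Varden = 0.476 × 39.54% / 13.74% = 1.3698
β_Norwood = 0.388 × 31.57% / 13.74% = 0.8915
β_P = Σ w_i β_i = 0.20×0.3717 + 0.06×0.3525 + 0.23×0.7909 + 0.16×1.3698 + 0.35×0.8915 = 0.8086
E(R_P) = R_f + β_P × MRP = 3.06% + 0.8086 × 4.04% = 6.33%

6.33%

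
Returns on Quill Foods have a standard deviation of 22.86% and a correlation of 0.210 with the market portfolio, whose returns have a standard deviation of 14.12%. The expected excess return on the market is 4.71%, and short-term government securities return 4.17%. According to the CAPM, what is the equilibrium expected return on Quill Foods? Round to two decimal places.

β = ρ × σ_i / σ_m = 0.210 × 22.86% / 14.12% = 0.3400
E(R) = 4.17% + 0.3400 × 4.71% = 5.77%

5.77%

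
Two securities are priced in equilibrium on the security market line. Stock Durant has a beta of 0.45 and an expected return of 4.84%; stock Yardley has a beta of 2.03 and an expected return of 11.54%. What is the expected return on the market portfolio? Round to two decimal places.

Both satisfy E(R) = R_f + β·MRP, so the slope of the SML is
MRP = (11.54% − 4.84%) / (2.03 − 0.45) = 6.70% / 1.58 = 4.2405%
R_f = E(R_Durant) − β_Durant·MRP = 4.84% − 0.45 × 4.2405% = 2.9318%
E(R_m) = R_f + MRP = 2.9318% + 4.2405% = 7.17%

7.17%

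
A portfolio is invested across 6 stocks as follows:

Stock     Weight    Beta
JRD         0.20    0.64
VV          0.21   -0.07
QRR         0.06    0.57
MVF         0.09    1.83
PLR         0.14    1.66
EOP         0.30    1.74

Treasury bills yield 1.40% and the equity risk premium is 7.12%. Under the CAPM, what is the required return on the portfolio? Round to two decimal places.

8.99%

β_P = Σ w_i β_i = 0.20×0.64 + 0.21×-0.07 + 0.06×0.57 + 0.09×1.83 + 0.14×1.66 + 0.30×1.74 = 1.0666
E(R_P) = R_f + β_P × MRP = 1.40% + 1.0666 × 7.12% = 8.99%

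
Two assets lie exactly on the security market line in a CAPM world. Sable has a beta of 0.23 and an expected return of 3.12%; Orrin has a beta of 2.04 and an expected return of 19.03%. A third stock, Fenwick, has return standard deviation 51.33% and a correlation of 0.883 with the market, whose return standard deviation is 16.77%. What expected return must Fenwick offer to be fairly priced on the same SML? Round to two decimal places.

24.86%

MRP = (19.03% − 3.12%) / (2.04 − 0.23) = 8.7901%
R_f = 3.12% − 0.23 × 8.7901% = 1.0983%
β_Fenwick = ρ·σ_i/σ_m = 0.883 × 51.33 / 16.77 = 2.7027
E(R_Fenwick) = R_f + β × MRP = 1.0983% + 2.7027 × 8.7901% = 24.86%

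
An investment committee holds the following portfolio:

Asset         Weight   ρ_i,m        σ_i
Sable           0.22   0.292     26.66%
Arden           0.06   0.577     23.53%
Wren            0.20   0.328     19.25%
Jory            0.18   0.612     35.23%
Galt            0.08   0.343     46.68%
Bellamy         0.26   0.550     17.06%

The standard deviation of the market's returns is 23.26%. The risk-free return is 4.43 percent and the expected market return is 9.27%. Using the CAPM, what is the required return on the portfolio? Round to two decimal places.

6.80%

β_Sable = 0.292 × 26.66% / 23.26% = 0.3347
β_Arden = 0.577 × 23.53% / 23.26% = 0.5837
β_Wren = 0.328 × 19.25% / 23.26% = 0.2715
β_Jory = 0.612 × 35.23% / 23.26% = 0.9269
β_Galt = 0.343 × 46.68% / 23.26% = 0.6884
β_Bellamy = 0.550 × 17.06% / 23.26% = 0.4034
β_P = Σ w_i β_i = 0.22×0.3347 + 0.06×0.5837 + 0.20×0.2715 + 0.18×0.9269 + 0.08×0.6884 + 0.26×0.4034 = 0.4898
MRP = 9.27% − 4.43% = 4.84%
E(R_P) = R_f + β_P × MRP = 4.43% + 0.4898 × 4.84% = 6.80%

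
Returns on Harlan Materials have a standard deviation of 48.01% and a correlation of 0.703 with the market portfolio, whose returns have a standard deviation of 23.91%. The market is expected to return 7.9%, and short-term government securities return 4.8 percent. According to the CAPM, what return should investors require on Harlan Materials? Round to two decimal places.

9.18%

β = ρ × σ_i / σ_m = 0.703 × 48.01% / 23.91% = 1.4116
MRP = 7.9% − 4.8% = 3.10%
E(R) = 4.8% + 1.4116 × 3.1% = 9.18%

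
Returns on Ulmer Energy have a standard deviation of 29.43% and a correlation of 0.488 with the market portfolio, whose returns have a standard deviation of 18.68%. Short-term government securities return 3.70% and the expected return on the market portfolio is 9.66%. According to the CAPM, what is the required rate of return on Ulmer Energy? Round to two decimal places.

β = ρ × σ_i / σ_m = 0.488 × 29.43% / 18.68% = 0.7688
MRP = 9.66% − 3.70% = 5.96%
E(R) = 3.70% + 0.7688 × 5.96% = 8.28%

8.28%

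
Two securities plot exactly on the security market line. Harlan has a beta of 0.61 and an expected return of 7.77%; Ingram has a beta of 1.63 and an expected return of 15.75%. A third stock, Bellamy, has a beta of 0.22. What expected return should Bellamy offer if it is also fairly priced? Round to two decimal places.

4.72%

MRP (SML slope) = (15.75% − 7.77%) / (1.63 − 0.61) = 7.98% / 1.02 = 7.8235%
R_f (intercept) = 7.77% − 0.61 × 7.8235% = 2.9977%
E(R_Bellamy) = R_f + β × MRP = 2.9977% + 0.22 × 7.8235% = 4.72%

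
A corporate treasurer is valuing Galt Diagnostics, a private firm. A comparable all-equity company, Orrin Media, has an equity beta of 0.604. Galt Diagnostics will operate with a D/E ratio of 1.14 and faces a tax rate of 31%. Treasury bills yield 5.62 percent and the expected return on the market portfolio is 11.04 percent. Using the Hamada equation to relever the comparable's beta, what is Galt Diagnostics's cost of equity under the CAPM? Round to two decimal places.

11.47%

β_L = β_U × [1 + (1 − t)(D/E)] = 0.604 × [1 + (1 − 0.31) × 1.14]
    = 0.604 × [1 + 0.69 × 1.14] = 0.604 × 1.7866 = 1.0791
MRP = 11.04% − 5.62% = 5.42%
E(R) = R_f + β_L × MRP = 5.62% + 1.0791 × 5.42% = 11.47%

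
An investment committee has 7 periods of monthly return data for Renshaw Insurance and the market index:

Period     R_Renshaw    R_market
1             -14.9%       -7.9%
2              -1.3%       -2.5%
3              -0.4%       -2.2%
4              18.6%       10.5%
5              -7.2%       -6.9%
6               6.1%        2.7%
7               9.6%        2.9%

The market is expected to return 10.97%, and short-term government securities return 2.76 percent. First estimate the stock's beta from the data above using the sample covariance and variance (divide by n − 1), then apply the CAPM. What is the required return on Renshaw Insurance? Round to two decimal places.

16.68%

Mean R_i = (-14.9 − 1.3 − 0.4 + 18.6 − 7.2 + 6.1 + 9.6) / 7 = 1.5000%
Mean R_m = (-7.9 − 2.5 − 2.2 + 10.5 − 6.9 + 2.7 + 2.9) / 7 = -0.4857%
Σ(R_i − R̄_i)(R_m − R̄_m) = 416.2300  ⇒  Cov = 416.2300 / 6 = 69.3717
Σ(R_m − R̄_m)² = 245.4086  ⇒  Var(R_m) = 245.4086 / 6 = 40.9014
β = Cov / Var(R_m) = 69.3717 / 40.9014 = 1.6961
MRP = 10.97% − 2.76% = 8.21%
E(R) = R_f + β × MRP = 2.76% + 1.6961 × 8.21% = 16.68%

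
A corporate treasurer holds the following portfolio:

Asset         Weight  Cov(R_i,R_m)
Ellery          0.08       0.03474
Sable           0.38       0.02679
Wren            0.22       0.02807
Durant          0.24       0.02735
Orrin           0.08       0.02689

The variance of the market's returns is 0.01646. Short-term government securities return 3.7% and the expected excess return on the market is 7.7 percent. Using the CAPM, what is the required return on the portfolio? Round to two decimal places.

16.73%

β_Ellery = 0.03474 / 0.01646 = 2.1106
β_Sable = 0.02679 / 0.01646 = 1.6276
β_Wren = 0.02807 / 0.01646 = 1.7053
β_Durant = 0.02735 / 0.01646 = 1.6616
β_Orrin = 0.02689 / 0.01646 = 1.6337
β_P = Σ w_i β_i = 0.08×2.1106 + 0.38×1.6276 + 0.22×1.7053 + 0.24×1.6616 + 0.08×1.6337 = 1.6920
E(R_P) = R_f + β_P × MRP = 3.7% + 1.6920 × 7.7% = 16.73%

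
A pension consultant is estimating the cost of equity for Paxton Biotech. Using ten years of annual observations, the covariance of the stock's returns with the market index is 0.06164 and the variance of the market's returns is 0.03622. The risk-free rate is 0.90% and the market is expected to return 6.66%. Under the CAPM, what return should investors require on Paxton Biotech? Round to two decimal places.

β = Cov(R_i, R_m) / Var(R_m) = 0.06164 / 0.03622 = 1.7018
MRP = 6.66% − 0.90% = 5.76%
E(R) = R_f + β × MRP = 0.90% + 1.7018 × 5.76% = 10.70%

10.70%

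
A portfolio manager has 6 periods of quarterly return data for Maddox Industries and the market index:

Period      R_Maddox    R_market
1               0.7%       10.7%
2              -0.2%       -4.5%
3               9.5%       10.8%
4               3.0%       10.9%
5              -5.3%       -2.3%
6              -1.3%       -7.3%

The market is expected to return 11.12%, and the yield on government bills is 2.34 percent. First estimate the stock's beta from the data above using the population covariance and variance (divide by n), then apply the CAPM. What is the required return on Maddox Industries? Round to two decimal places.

5.77%

Mean R_i = (0.7 − 0.2 + 9.5 + 3.0 − 5.3 − 1.3) / 6 = 1.0667%
Mean R_m = (10.7 − 4.5 + 10.8 + 10.9 − 2.3 − 7.3) / 6 = 3.0500%
Σ(R_i − R̄_i)(R_m − R̄_m) = 145.8500  ⇒  Cov = 145.8500 / 6 = 24.3083
Σ(R_m − R̄_m)² = 372.9550  ⇒  Var(R_m) = 372.9550 / 6 = 62.1592
β = Cov / Var(R_m) = 24.3083 / 62.1592 = 0.3911
MRP = 11.12% − 2.34% = 8.78%
E(R) = R_f + β × MRP = 2.34% + 0.3911 × 8.78% = 5.77%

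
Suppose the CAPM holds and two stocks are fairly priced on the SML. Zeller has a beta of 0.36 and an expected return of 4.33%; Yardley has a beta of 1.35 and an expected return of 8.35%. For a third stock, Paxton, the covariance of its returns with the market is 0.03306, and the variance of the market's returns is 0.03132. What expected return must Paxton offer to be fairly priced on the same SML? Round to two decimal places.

7.15%

MRP = (8.35% − 4.33%) / (1.35 − 0.36) = 4.0606%
R_f = 4.33% − 0.36 × 4.0606% = 2.8682%
β_Paxton = Cov / Var(R_m) = 0.03306 / 0.03132 = 1.0556
E(R_Paxton) = R_f + β × MRP = 2.8682% + 1.0556 × 4.0606% = 7.15%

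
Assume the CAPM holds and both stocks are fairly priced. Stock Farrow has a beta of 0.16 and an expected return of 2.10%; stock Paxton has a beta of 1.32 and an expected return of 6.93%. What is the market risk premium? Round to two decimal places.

Both satisfy E(R) = R_f + β·MRP, so the slope of the SML is
MRP = (6.93% − 2.10%) / (1.32 − 0.16) = 4.83% / 1.16 = 4.1638%

4.16%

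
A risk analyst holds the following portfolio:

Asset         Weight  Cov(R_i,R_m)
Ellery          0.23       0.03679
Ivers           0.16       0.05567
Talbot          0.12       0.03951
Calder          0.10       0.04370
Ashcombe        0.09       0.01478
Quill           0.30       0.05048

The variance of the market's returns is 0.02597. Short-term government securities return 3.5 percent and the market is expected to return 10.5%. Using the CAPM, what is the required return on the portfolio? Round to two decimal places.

15.08%

β_Ellery = 0.03679 / 0.02597 = 1.4166
β_Ivers = 0.05567 / 0.02597 = 2.1436
β_Talbot = 0.03951 / 0.02597 = 1.5214
β_Calder = 0.04370 / 0.02597 = 1.6827
β_Ashcombe = 0.01478 / 0.02597 = 0.5691
β_Quill = 0.05048 / 0.02597 = 1.9438
β_P = Σ w_i β_i = 0.23×1.4166 + 0.16×2.1436 + 0.12×1.5214 + 0.10×1.6827 + 0.09×0.5691 + 0.30×1.9438 = 1.6540
MRP = 10.5% − 3.5% = 7.00%
E(R_P) = R_f + β_P × MRP = 3.5% + 1.6540 × 7.0% = 15.08%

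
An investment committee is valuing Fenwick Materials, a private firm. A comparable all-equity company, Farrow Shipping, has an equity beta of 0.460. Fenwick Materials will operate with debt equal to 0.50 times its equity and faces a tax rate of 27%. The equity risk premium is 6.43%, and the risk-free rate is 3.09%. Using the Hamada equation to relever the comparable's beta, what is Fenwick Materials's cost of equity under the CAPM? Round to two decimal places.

β_L = β_U × [1 + (1 − t)(D/E)] = 0.460 × [1 + (1 − 0.27) × 0.50]
    = 0.460 × [1 + 0.73 × 0.50] = 0.460 × 1.3650 = 0.6279
E(R) = R_f + β_L × MRP = 3.09% + 0.6279 × 6.43% = 7.13%

7.13%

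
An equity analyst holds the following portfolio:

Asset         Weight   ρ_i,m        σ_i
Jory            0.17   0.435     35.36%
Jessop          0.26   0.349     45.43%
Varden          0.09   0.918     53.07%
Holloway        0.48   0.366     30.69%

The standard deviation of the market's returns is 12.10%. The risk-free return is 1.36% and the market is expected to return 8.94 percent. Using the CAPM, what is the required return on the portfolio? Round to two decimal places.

11.70%

β_Jory = 0.435 × 35.36% / 12.10% = 1.2712
β_Jessop = 0.349 × 45.43% / 12.10% = 1.3103
β_Varden = 0.918 × 53.07% / 12.10% = 4.0263
β_Holloway = 0.366 × 30.69% / 12.10% = 0.9283
β_P = Σ w_i β_i = 0.17×1.2712 + 0.26×1.3103 + 0.09×4.0263 + 0.48×0.9283 = 1.3647
MRP = 8.94% − 1.36% = 7.58%
E(R_P) = R_f + β_P × MRP = 1.36% + 1.3647 × 7.58% = 11.70%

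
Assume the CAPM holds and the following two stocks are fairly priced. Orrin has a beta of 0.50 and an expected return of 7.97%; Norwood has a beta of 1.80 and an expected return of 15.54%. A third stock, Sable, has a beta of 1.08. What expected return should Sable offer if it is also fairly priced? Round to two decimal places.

MRP (SML slope) = (15.54% − 7.97%) / (1.80 − 0.50) = 7.57% / 1.30 = 5.8231%
R_f (intercept) = 7.97% − 0.50 × 5.8231% = 5.0585%
E(R_Sable) = R_f + β × MRP = 5.0585% + 1.08 × 5.8231% = 11.35%

11.35%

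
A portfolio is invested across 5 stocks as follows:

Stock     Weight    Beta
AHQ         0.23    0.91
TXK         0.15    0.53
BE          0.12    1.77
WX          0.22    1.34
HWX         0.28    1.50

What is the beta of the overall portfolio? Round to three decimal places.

1.216

β_P = Σ w_i β_i = 0.23×0.91 + 0.15×0.53 + 0.12×1.77 + 0.22×1.34 + 0.28×1.50 = 1.2160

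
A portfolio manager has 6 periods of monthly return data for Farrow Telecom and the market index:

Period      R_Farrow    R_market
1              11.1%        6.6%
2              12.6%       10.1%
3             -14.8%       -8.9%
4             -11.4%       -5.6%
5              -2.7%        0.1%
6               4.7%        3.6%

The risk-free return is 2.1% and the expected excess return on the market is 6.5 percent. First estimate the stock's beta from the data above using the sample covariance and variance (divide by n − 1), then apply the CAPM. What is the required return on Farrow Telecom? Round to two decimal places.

Mean R_i = (11.1 + 12.6 − 14.8 − 11.4 − 2.7 + 4.7) / 6 = -0.0833%
Mean R_m = (6.6 + 10.1 − 8.9 − 5.6 + 0.1 + 3.6) / 6 = 0.9833%
Σ(R_i − R̄_i)(R_m − R̄_m) = 413.2217  ⇒  Cov = 413.2217 / 5 = 82.6443
Σ(R_m − R̄_m)² = 263.3083  ⇒  Var(R_m) = 263.3083 / 5 = 52.6617
β = Cov / Var(R_m) = 82.6443 / 52.6617 = 1.5693
E(R) = R_f + β × MRP = 2.1% + 1.5693 × 6.5% = 12.30%

12.30%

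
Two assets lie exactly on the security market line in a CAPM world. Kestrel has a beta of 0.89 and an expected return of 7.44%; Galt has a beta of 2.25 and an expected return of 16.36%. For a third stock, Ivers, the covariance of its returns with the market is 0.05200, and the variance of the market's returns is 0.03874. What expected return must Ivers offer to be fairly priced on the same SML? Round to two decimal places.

MRP = (16.36% − 7.44%) / (2.25 − 0.89) = 6.5588%
R_f = 7.44% − 0.89 × 6.5588% = 1.6027%
β_Ivers = Cov / Var(R_m) = 0.05200 / 0.03874 = 1.3423
E(R_Ivers) = R_f + β × MRP = 1.6027% + 1.3423 × 6.5588% = 10.41%

10.41%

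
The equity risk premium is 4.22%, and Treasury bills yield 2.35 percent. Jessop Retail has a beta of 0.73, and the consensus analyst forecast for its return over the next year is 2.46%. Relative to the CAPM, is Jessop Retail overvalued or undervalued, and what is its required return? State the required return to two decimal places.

Overvalued; required return 5.43%

Required return = R_f + β·MRP = 2.35% + 0.73 × 4.22% = 5.43%
Forecast 2.46% < required 5.43% → the stock plots below the SML → overvalued.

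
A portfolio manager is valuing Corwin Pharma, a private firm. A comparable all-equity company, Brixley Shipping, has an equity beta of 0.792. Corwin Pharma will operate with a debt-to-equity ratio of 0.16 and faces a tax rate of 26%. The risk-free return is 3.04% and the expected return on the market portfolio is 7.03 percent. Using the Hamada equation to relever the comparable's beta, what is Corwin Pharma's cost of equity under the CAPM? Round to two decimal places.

6.57%

β_L = β_U × [1 + (1 − t)(D/E)] = 0.792 × [1 + (1 − 0.26) × 0.16]
    = 0.792 × [1 + 0.74 × 0.16] = 0.792 × 1.1184 = 0.8858
MRP = 7.03% − 3.04% = 3.99%
E(R) = R_f + β_L × MRP = 3.04% + 0.8858 × 3.99% = 6.57%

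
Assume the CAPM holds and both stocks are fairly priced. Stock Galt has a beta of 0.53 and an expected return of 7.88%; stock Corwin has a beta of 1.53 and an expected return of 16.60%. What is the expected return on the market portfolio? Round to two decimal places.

Both satisfy E(R) = R_f + β·MRP, so the slope of the SML is
MRP = (16.60% − 7.88%) / (1.53 − 0.53) = 8.72% / 1.00 = 8.7200%
R_f = E(R_Galt) − β_Galt·MRP = 7.88% − 0.53 × 8.7200% = 3.2584%
E(R_m) = R_f + MRP = 3.2584% + 8.7200% = 11.98%

11.98%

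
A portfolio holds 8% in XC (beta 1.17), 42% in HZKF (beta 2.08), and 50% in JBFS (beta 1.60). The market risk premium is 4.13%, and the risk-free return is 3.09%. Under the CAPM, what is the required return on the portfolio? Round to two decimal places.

β_P = Σ w_i β_i = 0.08×1.17 + 0.42×2.08 + 0.50×1.60 = 1.7672
E(R_P) = R_f + β_P × MRP = 3.09% + 1.7672 × 4.13% = 10.39%

10.39%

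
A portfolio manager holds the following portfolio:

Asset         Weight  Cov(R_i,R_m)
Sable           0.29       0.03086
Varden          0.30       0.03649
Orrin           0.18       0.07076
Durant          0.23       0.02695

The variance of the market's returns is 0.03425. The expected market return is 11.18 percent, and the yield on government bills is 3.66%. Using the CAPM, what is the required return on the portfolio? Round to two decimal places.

12.19%

β_Sable = 0.03086 / 0.03425 = 0.9010
β_Varden = 0.03649 / 0.03425 = 1.0654
β_Orrin = 0.07076 / 0.03425 = 2.0660
β_Durant = 0.02695 / 0.03425 = 0.7869
β_P = Σ w_i β_i = 0.29×0.9010 + 0.30×1.0654 + 0.18×2.0660 + 0.23×0.7869 = 1.1338
MRP = 11.18% − 3.66% = 7.52%
E(R_P) = R_f + β_P × MRP = 3.66% + 1.1338 × 7.52% = 12.19%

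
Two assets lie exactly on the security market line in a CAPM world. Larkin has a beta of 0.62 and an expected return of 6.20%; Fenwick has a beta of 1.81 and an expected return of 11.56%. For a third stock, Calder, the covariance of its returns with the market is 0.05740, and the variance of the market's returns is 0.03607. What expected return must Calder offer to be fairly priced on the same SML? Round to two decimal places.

10.58%

MRP = (11.56% − 6.20%) / (1.81 − 0.62) = 4.5042%
R_f = 6.20% − 0.62 × 4.5042% = 3.4074%
β_Calder = Cov / Var(R_m) = 0.05740 / 0.03607 = 1.5914
E(R_Calder) = R_f + β × MRP = 3.4074% + 1.5914 × 4.5042% = 10.58%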